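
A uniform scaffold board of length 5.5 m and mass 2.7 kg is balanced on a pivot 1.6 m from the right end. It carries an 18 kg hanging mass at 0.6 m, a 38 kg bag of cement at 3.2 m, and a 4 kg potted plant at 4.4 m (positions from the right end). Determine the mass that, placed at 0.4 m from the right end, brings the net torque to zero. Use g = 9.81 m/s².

Sum moments about the pivot (at 1.6 m from the right end) (the support reaction has zero arm there).
Beam weight: 2.7 × 9.81 = 26.49 N down at 2.75 m → arm 1.15 m, τ = 26.49 × 1.15 = 30.46 N·m counterclockwise.
Hanging mass: 18 × 9.81 = 176.6 N down at 0.6 m → arm 1 m, τ = 176.6 × 1 = 176.6 N·m clockwise.
Bag of cement: 38 × 9.81 = 372.8 N down at 3.2 m → arm 1.6 m, τ = 372.8 × 1.6 = 596.5 N·m counterclockwise.
Potted plant: 4 × 9.81 = 39.24 N down at 4.4 m → arm 2.8 m, τ = 39.24 × 2.8 = 109.9 N·m counterclockwise.
Net moment of known loads = 560.3 N·m counterclockwise.
An unknown mass m at 0.4 m has arm 1.2 m; its moment is m·g·1.2 clockwise.
Setting net torque to zero: m × 9.81 × 1.2 = 560.3 → m = 560.3 / (9.81 × 1.2) = 47.6 kg.

m ≈ 47.6 kg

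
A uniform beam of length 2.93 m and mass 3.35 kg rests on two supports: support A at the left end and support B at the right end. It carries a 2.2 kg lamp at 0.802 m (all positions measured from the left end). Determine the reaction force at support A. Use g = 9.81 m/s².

R_A ≈ 32.1 N

Take moments about support B.
Beam weight: 3.35 × 9.81 = 32.86 N down at 1.465 m → arm 1.465 m, τ = 32.86 × 1.465 = 48.14 N·m counterclockwise.
Lamp: 2.2 × 9.81 = 21.58 N down at 0.802 m → arm 2.128 m, τ = 21.58 × 2.128 = 45.92 N·m counterclockwise.
Net load moment about support B = 94.06 N·m counterclockwise.
Reaction R at support A is upward at 0 m, arm 2.93 m → moment R × 2.93 clockwise.
Setting net torque to zero: R × 2.93 = 94.06 → R = 32.1 N.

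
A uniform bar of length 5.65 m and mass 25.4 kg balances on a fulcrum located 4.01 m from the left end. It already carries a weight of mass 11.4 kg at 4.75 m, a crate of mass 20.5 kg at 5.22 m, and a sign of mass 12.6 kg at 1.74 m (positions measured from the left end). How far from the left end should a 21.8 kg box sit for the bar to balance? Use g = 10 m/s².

About the fulcrum (at 4.01 m from the left end):
Beam weight: 25.4 × 10 = 254 N down at 2.825 m → arm 1.185 m, τ = 254 × 1.185 = 301 N·m counterclockwise.
Weight: 11.4 × 10 = 114 N down at 4.75 m → arm 0.74 m, τ = 114 × 0.74 = 84.36 N·m clockwise.
Crate: 20.5 × 10 = 205 N down at 5.22 m → arm 1.21 m, τ = 205 × 1.21 = 248 N·m clockwise.
Sign: 12.6 × 10 = 126 N down at 1.74 m → arm 2.27 m, τ = 126 × 2.27 = 286 N·m counterclockwise.
Net moment of existing loads = 254.6 N·m counterclockwise.
The box weighs 21.8 × 10 = 218 N and must supply an equal clockwise moment, so its lever arm about the fulcrum is 254.6 / 218 = 1.17 m.
That puts it at 4.01 + 1.17 = 5.18 m from the left end.

x ≈ 5.18 m from the left end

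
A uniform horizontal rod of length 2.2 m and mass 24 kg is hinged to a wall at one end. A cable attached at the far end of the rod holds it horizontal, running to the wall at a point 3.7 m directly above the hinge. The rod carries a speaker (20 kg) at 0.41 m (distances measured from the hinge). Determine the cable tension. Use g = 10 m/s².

T ≈ 183 N

Taking torques about the hinge:
Beam weight: 24 × 10 = 240 N down at 1.1 m → arm 1.1 m, τ = 240 × 1.1 = 264 N·m clockwise.
Speaker: 20 × 10 = 200 N down at 0.41 m → arm 0.41 m, τ = 200 × 0.41 = 82 N·m clockwise.
Total clockwise load moment = 346 N·m.
The cable tension T acts at 2.2 m; only its component perpendicular to the rod, T sinθ, produces torque. sinθ = h/√(h²+d²) = 3.7/√(3.7²+2.2²) = 0.8595.
Στ = 0 ⇒ T × 2.2 × 0.8595 = 346 ⇒ T = 346 / 1.891 = 183 N.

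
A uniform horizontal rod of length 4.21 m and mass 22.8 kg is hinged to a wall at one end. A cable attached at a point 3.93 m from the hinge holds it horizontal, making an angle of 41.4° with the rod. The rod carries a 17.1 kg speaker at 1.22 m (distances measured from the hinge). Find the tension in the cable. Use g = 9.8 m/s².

Sum moments about the hinge (the unknown hinge reaction has zero arm there).
Beam weight: 22.8 × 9.8 = 223.4 N down at 2.105 m → arm 2.105 m, τ = 223.4 × 2.105 = 470.3 N·m clockwise.
Speaker: 17.1 × 9.8 = 167.6 N down at 1.22 m → arm 1.22 m, τ = 167.6 × 1.22 = 204.5 N·m clockwise.
Total clockwise load moment = 674.8 N·m.
The cable tension T acts at 3.93 m; only its component perpendicular to the rod, T sinθ, produces torque. sin 41.4° = 0.6613.
For rotational equilibrium, T × 3.93 × 0.6613 = 674.8, so T = 674.8 / 2.599 = 260 N.

T ≈ 260 N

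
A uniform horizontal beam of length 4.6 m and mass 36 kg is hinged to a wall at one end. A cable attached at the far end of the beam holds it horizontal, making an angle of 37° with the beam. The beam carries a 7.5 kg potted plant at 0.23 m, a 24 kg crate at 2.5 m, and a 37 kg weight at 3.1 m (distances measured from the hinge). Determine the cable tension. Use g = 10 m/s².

T ≈ 936 N

Taking torques about the hinge:
Beam weight: 36 × 10 = 360 N down at 2.3 m → arm 2.3 m, τ = 360 × 2.3 = 828 N·m clockwise.
Potted plant: 7.5 × 10 = 75 N down at 0.23 m → arm 0.23 m, τ = 75 × 0.23 = 17.25 N·m clockwise.
Crate: 24 × 10 = 240 N down at 2.5 m → arm 2.5 m, τ = 240 × 2.5 = 600 N·m clockwise.
Weight: 37 × 10 = 370 N down at 3.1 m → arm 3.1 m, τ = 370 × 3.1 = 1147 N·m clockwise.
Total clockwise load moment = 2592 N·m.
The cable tension T acts at 4.6 m; only its component perpendicular to the beam, T sinθ, produces torque. sin 37° = 0.6018.
Setting net torque to zero: T × 4.6 × 0.6018 = 2592 → T = 2592 / 2.768 = 936 N.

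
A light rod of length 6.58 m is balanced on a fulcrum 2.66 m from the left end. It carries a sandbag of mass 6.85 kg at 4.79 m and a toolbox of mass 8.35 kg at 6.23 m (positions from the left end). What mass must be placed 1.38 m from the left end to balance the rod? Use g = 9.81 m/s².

m ≈ 34.7 kg

Taking torques about the fulcrum (at 2.66 m from the left end):
Sandbag: 6.85 × 9.81 = 67.2 N down at 4.79 m → arm 2.13 m, τ = 67.2 × 2.13 = 143.1 N·m clockwise.
Toolbox: 8.35 × 9.81 = 81.91 N down at 6.23 m → arm 3.57 m, τ = 81.91 × 3.57 = 292.4 N·m clockwise.
Net moment of known loads = 435.5 N·m clockwise.
An unknown mass m at 1.38 m has arm 1.28 m; its moment is m·g·1.28 counterclockwise.
For rotational equilibrium, m × 9.81 × 1.28 = 435.5, so m = 435.5 / (9.81 × 1.28) = 34.7 kg.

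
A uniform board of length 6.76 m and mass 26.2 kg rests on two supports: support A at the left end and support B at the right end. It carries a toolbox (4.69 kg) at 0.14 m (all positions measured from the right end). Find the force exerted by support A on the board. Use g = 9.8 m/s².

R_A ≈ 129 N

About support B:
Beam weight: 26.2 × 9.8 = 256.8 N down at 3.38 m → arm 3.38 m, τ = 256.8 × 3.38 = 868 N·m counterclockwise.
Toolbox: 4.69 × 9.8 = 45.96 N down at 0.14 m → arm 0.14 m, τ = 45.96 × 0.14 = 6.434 N·m counterclockwise.
Net load moment about support B = 874.4 N·m counterclockwise.
Reaction R at support A is upward at 6.76 m, arm 6.76 m → moment R × 6.76 clockwise.
For rotational equilibrium, R × 6.76 = 874.4, so R = 129 N.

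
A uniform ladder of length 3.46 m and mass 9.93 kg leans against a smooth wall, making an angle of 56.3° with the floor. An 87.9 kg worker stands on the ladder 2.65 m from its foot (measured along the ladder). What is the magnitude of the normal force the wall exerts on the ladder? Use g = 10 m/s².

Taking torques about the foot of the ladder:
Ladder weight 9.93×10 = 99.3 N acts at 1.73 m along the ladder; its horizontal arm is 1.73·cos56.3° = 0.9599 m → τ = 95.32 N·m clockwise.
Worker: 87.9×10 = 879 N at 2.65 m → arm 1.47 m → τ = 1292 N·m clockwise.
Wall normal N acts horizontally at the top; its moment arm is the height L sinθ = 3.46·sin56.3° = 2.879 m, counterclockwise.
For rotational equilibrium, N × 2.879 = 1387, so N = 482 N.

N_wall ≈ 482 N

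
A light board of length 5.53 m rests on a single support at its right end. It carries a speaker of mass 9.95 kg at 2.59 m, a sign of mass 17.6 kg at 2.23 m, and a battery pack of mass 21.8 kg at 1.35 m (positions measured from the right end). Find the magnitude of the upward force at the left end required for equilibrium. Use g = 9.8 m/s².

Taking torques about the right end:
Speaker: 9.95 × 9.8 = 97.51 N down at 2.59 m → arm 2.59 m, τ = 97.51 × 2.59 = 252.6 N·m counterclockwise.
Sign: 17.6 × 9.8 = 172.5 N down at 2.23 m → arm 2.23 m, τ = 172.5 × 2.23 = 384.7 N·m counterclockwise.
Battery pack: 21.8 × 9.8 = 213.6 N down at 1.35 m → arm 1.35 m, τ = 213.6 × 1.35 = 288.4 N·m counterclockwise.
Net moment of the loads = 925.7 N·m counterclockwise.
The upward force F acts at the left end, arm 5.53 m, giving F × 5.53 clockwise.
Balancing moments: F × 5.53 = 925.7, giving F = 925.7 / 5.53 = 167 N.

F ≈ 167 N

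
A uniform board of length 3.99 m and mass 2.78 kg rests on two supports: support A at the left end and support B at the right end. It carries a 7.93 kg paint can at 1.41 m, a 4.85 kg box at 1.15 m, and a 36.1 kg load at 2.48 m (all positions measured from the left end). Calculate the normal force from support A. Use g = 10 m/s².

About support B:
Beam weight: 2.78 × 10 = 27.8 N down at 1.995 m → arm 1.995 m, τ = 27.8 × 1.995 = 55.46 N·m counterclockwise.
Paint can: 7.93 × 10 = 79.3 N down at 1.41 m → arm 2.58 m, τ = 79.3 × 2.58 = 204.6 N·m counterclockwise.
Box: 4.85 × 10 = 48.5 N down at 1.15 m → arm 2.84 m, τ = 48.5 × 2.84 = 137.7 N·m counterclockwise.
Load: 36.1 × 10 = 361 N down at 2.48 m → arm 1.51 m, τ = 361 × 1.51 = 545.1 N·m counterclockwise.
Net load moment about support B = 942.9 N·m counterclockwise.
Reaction R at support A is upward at 0 m, arm 3.99 m → moment R × 3.99 clockwise.
Στ = 0 ⇒ R × 3.99 = 942.9 ⇒ R = 236 N.

R_A ≈ 236 N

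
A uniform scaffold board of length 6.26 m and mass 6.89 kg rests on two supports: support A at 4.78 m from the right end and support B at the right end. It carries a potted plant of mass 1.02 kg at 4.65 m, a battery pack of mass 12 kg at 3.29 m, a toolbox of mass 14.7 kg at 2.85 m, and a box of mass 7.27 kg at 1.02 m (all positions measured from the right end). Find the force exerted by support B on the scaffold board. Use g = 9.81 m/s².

R_B ≈ 175 N

About support A:
Beam weight: 6.89 × 9.81 = 67.59 N down at 3.13 m → arm 1.65 m, τ = 67.59 × 1.65 = 111.5 N·m clockwise.
Potted plant: 1.02 × 9.81 = 10.01 N down at 4.65 m → arm 0.13 m, τ = 10.01 × 0.13 = 1.301 N·m clockwise.
Battery pack: 12 × 9.81 = 117.7 N down at 3.29 m → arm 1.49 m, τ = 117.7 × 1.49 = 175.4 N·m clockwise.
Toolbox: 14.7 × 9.81 = 144.2 N down at 2.85 m → arm 1.93 m, τ = 144.2 × 1.93 = 278.3 N·m clockwise.
Box: 7.27 × 9.81 = 71.32 N down at 1.02 m → arm 3.76 m, τ = 71.32 × 3.76 = 268.2 N·m clockwise.
Net load moment about support A = 834.7 N·m clockwise.
Reaction R at support B is upward at 0 m, arm 4.78 m → moment R × 4.78 counterclockwise.
For rotational equilibrium, R × 4.78 = 834.7, so R = 175 N.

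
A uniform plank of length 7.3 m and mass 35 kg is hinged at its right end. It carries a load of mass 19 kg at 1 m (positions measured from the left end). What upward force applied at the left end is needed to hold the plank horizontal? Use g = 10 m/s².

Taking torques about the right end:
Beam weight: 35 × 10 = 350 N down at 3.65 m → arm 3.65 m, τ = 350 × 3.65 = 1278 N·m counterclockwise.
Load: 19 × 10 = 190 N down at 1 m → arm 6.3 m, τ = 190 × 6.3 = 1197 N·m counterclockwise.
Net moment of the loads = 2475 N·m counterclockwise.
The upward force F acts at the left end, arm 7.3 m, giving F × 7.3 clockwise.
For rotational equilibrium, F × 7.3 = 2475, so F = 2475 / 7.3 = 339 N.

F ≈ 339 N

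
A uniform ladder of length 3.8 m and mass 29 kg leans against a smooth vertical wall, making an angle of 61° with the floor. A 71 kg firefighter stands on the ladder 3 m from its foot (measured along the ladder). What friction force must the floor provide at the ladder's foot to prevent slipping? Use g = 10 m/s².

Sum moments about the foot of the ladder (the floor normal and friction both act there and drop out).
Ladder weight 29×10 = 290 N acts at 1.9 m along the ladder; its horizontal arm is 1.9·cos61° = 0.9211 m → τ = 267.1 N·m clockwise.
Firefighter: 71×10 = 710 N at 3 m → arm 1.454 m → τ = 1032 N·m clockwise.
Wall normal N acts horizontally at the top; its moment arm is the height L sinθ = 3.8·sin61° = 3.324 m, counterclockwise.
Στ = 0 ⇒ N × 3.324 = 1299 ⇒ N = 391 N.
ΣFx = 0: friction at the foot balances the wall's push, so f = N_wall = 391 N.

f ≈ 391 N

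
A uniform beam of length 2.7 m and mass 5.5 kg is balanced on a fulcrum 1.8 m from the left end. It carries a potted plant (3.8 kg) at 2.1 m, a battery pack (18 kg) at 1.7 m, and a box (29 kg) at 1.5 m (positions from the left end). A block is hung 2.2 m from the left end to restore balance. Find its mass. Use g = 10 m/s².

Sum moments about the fulcrum (at 1.8 m from the left end) (the support reaction has zero arm there).
Beam weight: 5.5 × 10 = 55 N down at 1.35 m → arm 0.45 m, τ = 55 × 0.45 = 24.75 N·m counterclockwise.
Potted plant: 3.8 × 10 = 38 N down at 2.1 m → arm 0.3 m, τ = 38 × 0.3 = 11.4 N·m clockwise.
Battery pack: 18 × 10 = 180 N down at 1.7 m → arm 0.1 m, τ = 180 × 0.1 = 18 N·m counterclockwise.
Box: 29 × 10 = 290 N down at 1.5 m → arm 0.3 m, τ = 290 × 0.3 = 87 N·m counterclockwise.
Net moment of known loads = 118.3 N·m counterclockwise.
An unknown mass m at 2.2 m has arm 0.4 m; its moment is m·g·0.4 clockwise.
Στ = 0 ⇒ m × 10 × 0.4 = 118.3 ⇒ m = 118.3 / (10 × 0.4) = 29.6 kg.

m ≈ 29.6 kg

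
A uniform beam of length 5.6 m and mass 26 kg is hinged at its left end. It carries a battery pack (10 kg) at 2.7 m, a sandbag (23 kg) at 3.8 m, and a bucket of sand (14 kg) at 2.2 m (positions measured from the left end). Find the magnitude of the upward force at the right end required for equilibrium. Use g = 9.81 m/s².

Taking torques about the left end:
Beam weight: 26 × 9.81 = 255.1 N down at 2.8 m → arm 2.8 m, τ = 255.1 × 2.8 = 714.3 N·m clockwise.
Battery pack: 10 × 9.81 = 98.1 N down at 2.7 m → arm 2.7 m, τ = 98.1 × 2.7 = 264.9 N·m clockwise.
Sandbag: 23 × 9.81 = 225.6 N down at 3.8 m → arm 3.8 m, τ = 225.6 × 3.8 = 857.3 N·m clockwise.
Bucket of sand: 14 × 9.81 = 137.3 N down at 2.2 m → arm 2.2 m, τ = 137.3 × 2.2 = 302.1 N·m clockwise.
Net moment of the loads = 2139 N·m clockwise.
The upward force F acts at the right end, arm 5.6 m, giving F × 5.6 counterclockwise.
For rotational equilibrium, F × 5.6 = 2139, so F = 2139 / 5.6 = 382 N.

F ≈ 382 N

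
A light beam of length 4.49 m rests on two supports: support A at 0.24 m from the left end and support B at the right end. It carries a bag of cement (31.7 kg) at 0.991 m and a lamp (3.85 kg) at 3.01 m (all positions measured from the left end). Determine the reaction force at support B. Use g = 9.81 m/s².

R_B ≈ 79.6 N

Sum moments about support A (its reaction then has zero moment arm).
Bag of cement: 31.7 × 9.81 = 311 N down at 0.991 m → arm 0.751 m, τ = 311 × 0.751 = 233.6 N·m clockwise.
Lamp: 3.85 × 9.81 = 37.77 N down at 3.01 m → arm 2.77 m, τ = 37.77 × 2.77 = 104.6 N·m clockwise.
Net load moment about support A = 338.2 N·m clockwise.
Reaction R at support B is upward at 4.49 m, arm 4.25 m → moment R × 4.25 counterclockwise.
Setting net torque to zero: R × 4.25 = 338.2 → R = 79.6 N.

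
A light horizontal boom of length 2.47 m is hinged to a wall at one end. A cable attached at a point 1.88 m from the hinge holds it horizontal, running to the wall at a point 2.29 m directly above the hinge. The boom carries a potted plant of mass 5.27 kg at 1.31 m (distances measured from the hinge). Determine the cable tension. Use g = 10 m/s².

T ≈ 47.5 N

Take moments about the hinge.
Potted plant: 5.27 × 10 = 52.7 N down at 1.31 m → arm 1.31 m, τ = 52.7 × 1.31 = 69.04 N·m clockwise.
Total clockwise load moment = 69.04 N·m.
The cable tension T acts at 1.88 m; only its component perpendicular to the boom, T sinθ, produces torque. sinθ = h/√(h²+d²) = 2.29/√(2.29²+1.88²) = 0.7729.
Balancing moments: T × 1.88 × 0.7729 = 69.04, giving T = 69.04 / 1.453 = 47.5 N.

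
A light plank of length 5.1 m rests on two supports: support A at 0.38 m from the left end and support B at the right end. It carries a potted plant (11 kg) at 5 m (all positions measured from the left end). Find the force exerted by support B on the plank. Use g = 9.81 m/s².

About support A:
Potted plant: 11 × 9.81 = 107.9 N down at 5 m → arm 4.62 m, τ = 107.9 × 4.62 = 498.5 N·m clockwise.
Net load moment about support A = 498.5 N·m clockwise.
Reaction R at support B is upward at 5.1 m, arm 4.72 m → moment R × 4.72 counterclockwise.
Balancing moments: R × 4.72 = 498.5, giving R = 106 N.

R_B ≈ 106 N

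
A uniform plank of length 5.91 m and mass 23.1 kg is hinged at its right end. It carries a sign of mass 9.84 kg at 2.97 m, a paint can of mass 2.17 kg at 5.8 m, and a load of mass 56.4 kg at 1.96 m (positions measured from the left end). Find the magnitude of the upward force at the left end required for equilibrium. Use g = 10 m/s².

Taking torques about the right end:
Beam weight: 23.1 × 10 = 231 N down at 2.955 m → arm 2.955 m, τ = 231 × 2.955 = 682.6 N·m counterclockwise.
Sign: 9.84 × 10 = 98.4 N down at 2.97 m → arm 2.94 m, τ = 98.4 × 2.94 = 289.3 N·m counterclockwise.
Paint can: 2.17 × 10 = 21.7 N down at 5.8 m → arm 0.11 m, τ = 21.7 × 0.11 = 2.387 N·m counterclockwise.
Load: 56.4 × 10 = 564 N down at 1.96 m → arm 3.95 m, τ = 564 × 3.95 = 2228 N·m counterclockwise.
Net moment of the loads = 3202 N·m counterclockwise.
The upward force F acts at the left end, arm 5.91 m, giving F × 5.91 clockwise.
For rotational equilibrium, F × 5.91 = 3202, so F = 3202 / 5.91 = 542 N.

F ≈ 542 N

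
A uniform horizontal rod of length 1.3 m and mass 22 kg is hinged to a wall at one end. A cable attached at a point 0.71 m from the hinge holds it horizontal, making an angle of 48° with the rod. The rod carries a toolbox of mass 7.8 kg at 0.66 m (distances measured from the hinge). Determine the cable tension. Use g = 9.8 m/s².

Take moments about the hinge.
Beam weight: 22 × 9.8 = 215.6 N down at 0.65 m → arm 0.65 m, τ = 215.6 × 0.65 = 140.1 N·m clockwise.
Toolbox: 7.8 × 9.8 = 76.44 N down at 0.66 m → arm 0.66 m, τ = 76.44 × 0.66 = 50.45 N·m clockwise.
Total clockwise load moment = 190.6 N·m.
The cable tension T acts at 0.71 m; only its component perpendicular to the rod, T sinθ, produces torque. sin 48° = 0.7431.
Στ = 0 ⇒ T × 0.71 × 0.7431 = 190.6 ⇒ T = 190.6 / 0.5276 = 361 N.

T ≈ 361 N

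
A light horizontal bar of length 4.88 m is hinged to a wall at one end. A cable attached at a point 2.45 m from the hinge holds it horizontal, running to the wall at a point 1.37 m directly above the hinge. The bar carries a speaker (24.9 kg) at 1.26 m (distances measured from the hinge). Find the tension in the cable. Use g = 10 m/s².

About the hinge:
Speaker: 24.9 × 10 = 249 N down at 1.26 m → arm 1.26 m, τ = 249 × 1.26 = 313.7 N·m clockwise.
Total clockwise load moment = 313.7 N·m.
The cable tension T acts at 2.45 m; only its component perpendicular to the bar, T sinθ, produces torque. sinθ = h/√(h²+d²) = 1.37/√(1.37²+2.45²) = 0.4881.
Στ = 0 ⇒ T × 2.45 × 0.4881 = 313.7 ⇒ T = 313.7 / 1.196 = 262 N.

T ≈ 262 N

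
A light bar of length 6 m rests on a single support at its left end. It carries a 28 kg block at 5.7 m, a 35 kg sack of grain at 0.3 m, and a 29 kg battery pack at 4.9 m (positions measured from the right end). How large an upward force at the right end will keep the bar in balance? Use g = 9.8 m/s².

F ≈ 392 N

Choose the left end as the axis so the unknown pivot reaction has zero arm there.
Block: 28 × 9.8 = 274.4 N down at 5.7 m → arm 0.3 m, τ = 274.4 × 0.3 = 82.32 N·m clockwise.
Sack of grain: 35 × 9.8 = 343 N down at 0.3 m → arm 5.7 m, τ = 343 × 5.7 = 1955 N·m clockwise.
Battery pack: 29 × 9.8 = 284.2 N down at 4.9 m → arm 1.1 m, τ = 284.2 × 1.1 = 312.6 N·m clockwise.
Net moment of the loads = 2350 N·m clockwise.
The upward force F acts at the right end, arm 6 m, giving F × 6 counterclockwise.
Στ = 0 ⇒ F × 6 = 2350 ⇒ F = 2350 / 6 = 392 N.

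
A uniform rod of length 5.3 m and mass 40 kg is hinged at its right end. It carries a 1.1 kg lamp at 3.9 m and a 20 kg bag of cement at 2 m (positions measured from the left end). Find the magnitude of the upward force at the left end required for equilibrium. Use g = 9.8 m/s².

Choose the right end as the axis so the unknown pivot reaction has zero arm there.
Beam weight: 40 × 9.8 = 392 N down at 2.65 m → arm 2.65 m, τ = 392 × 2.65 = 1039 N·m counterclockwise.
Lamp: 1.1 × 9.8 = 10.78 N down at 3.9 m → arm 1.4 m, τ = 10.78 × 1.4 = 15.09 N·m counterclockwise.
Bag of cement: 20 × 9.8 = 196 N down at 2 m → arm 3.3 m, τ = 196 × 3.3 = 646.8 N·m counterclockwise.
Net moment of the loads = 1701 N·m counterclockwise.
The upward force F acts at the left end, arm 5.3 m, giving F × 5.3 clockwise.
Setting net torque to zero: F × 5.3 = 1701 → F = 1701 / 5.3 = 321 N.

F ≈ 321 N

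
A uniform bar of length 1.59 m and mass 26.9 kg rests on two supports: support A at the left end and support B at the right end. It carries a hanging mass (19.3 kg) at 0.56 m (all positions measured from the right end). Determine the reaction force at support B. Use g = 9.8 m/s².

Sum moments about support A (its reaction then has zero moment arm).
Beam weight: 26.9 × 9.8 = 263.6 N down at 0.795 m → arm 0.795 m, τ = 263.6 × 0.795 = 209.6 N·m clockwise.
Hanging mass: 19.3 × 9.8 = 189.1 N down at 0.56 m → arm 1.03 m, τ = 189.1 × 1.03 = 194.8 N·m clockwise.
Net load moment about support A = 404.4 N·m clockwise.
Reaction R at support B is upward at 0 m, arm 1.59 m → moment R × 1.59 counterclockwise.
For rotational equilibrium, R × 1.59 = 404.4, so R = 254 N.

R_B ≈ 254 N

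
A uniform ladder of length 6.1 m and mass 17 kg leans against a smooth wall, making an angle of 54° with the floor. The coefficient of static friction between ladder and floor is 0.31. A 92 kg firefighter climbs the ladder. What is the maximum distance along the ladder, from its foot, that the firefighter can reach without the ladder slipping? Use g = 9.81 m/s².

d ≈ 2.52 m

Sum moments about the foot of the ladder (the floor normal and friction both act there and drop out).
Ladder weight 17×9.81 = 166.8 N acts at 3.05 m along the ladder; its horizontal arm is 3.05·cos54° = 1.793 m → τ = 299.1 N·m clockwise.
Firefighter weight 92×9.81 = 902.5 N at distance d → arm d·cos54° → τ = 902.5·d·0.5878 clockwise.
Wall normal N at the top has arm L sinθ = 4.935 m counterclockwise, so Στ = 0 gives N·4.935 = 299.1 + 530.5·d.
ΣFy = 0 ⇒ N_floor = 1069 N, so the maximum friction is μ_s·N_floor = 0.31×1069 = 331.4 N. ΣFx = 0 ⇒ N_wall = f, so at the slipping point N = 331.4 N.
Substituting: 331.4×4.935 = 299.1 + 530.5·d ⇒ d = (1635 − 299.1) / 530.5 = 2.52 m.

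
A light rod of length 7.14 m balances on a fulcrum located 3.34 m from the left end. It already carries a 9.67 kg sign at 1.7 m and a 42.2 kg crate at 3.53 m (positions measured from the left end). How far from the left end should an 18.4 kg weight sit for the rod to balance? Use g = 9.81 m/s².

Taking torques about the fulcrum (at 3.34 m from the left end):
Sign: 9.67 × 9.81 = 94.86 N down at 1.7 m → arm 1.64 m, τ = 94.86 × 1.64 = 155.6 N·m counterclockwise.
Crate: 42.2 × 9.81 = 414 N down at 3.53 m → arm 0.19 m, τ = 414 × 0.19 = 78.66 N·m clockwise.
Net moment of existing loads = 76.94 N·m counterclockwise.
The weight weighs 18.4 × 9.81 = 180.5 N and must supply an equal clockwise moment, so its lever arm about the fulcrum is 76.94 / 180.5 = 0.426 m.
That puts it at 3.34 + 0.426 = 3.77 m from the left end.

x ≈ 3.77 m from the left end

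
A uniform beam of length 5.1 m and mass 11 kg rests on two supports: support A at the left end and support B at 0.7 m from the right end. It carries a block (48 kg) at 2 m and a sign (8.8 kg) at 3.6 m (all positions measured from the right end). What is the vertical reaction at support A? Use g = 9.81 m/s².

Choose support B as the axis so its reaction then has zero moment arm.
Beam weight: 11 × 9.81 = 107.9 N down at 2.55 m → arm 1.85 m, τ = 107.9 × 1.85 = 199.6 N·m counterclockwise.
Block: 48 × 9.81 = 470.9 N down at 2 m → arm 1.3 m, τ = 470.9 × 1.3 = 612.2 N·m counterclockwise.
Sign: 8.8 × 9.81 = 86.33 N down at 3.6 m → arm 2.9 m, τ = 86.33 × 2.9 = 250.4 N·m counterclockwise.
Net load moment about support B = 1062 N·m counterclockwise.
Reaction R at support A is upward at 5.1 m, arm 4.4 m → moment R × 4.4 clockwise.
For rotational equilibrium, R × 4.4 = 1062, so R = 241 N.

R_A ≈ 241 N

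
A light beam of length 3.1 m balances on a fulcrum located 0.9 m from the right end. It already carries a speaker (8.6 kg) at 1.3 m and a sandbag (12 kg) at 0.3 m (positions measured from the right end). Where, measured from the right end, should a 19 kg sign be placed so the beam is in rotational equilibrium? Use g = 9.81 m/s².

x ≈ 1.1 m from the right end

Take moments about the fulcrum (at 0.9 m from the right end).
Speaker: 8.6 × 9.81 = 84.37 N down at 1.3 m → arm 0.4 m, τ = 84.37 × 0.4 = 33.75 N·m counterclockwise.
Sandbag: 12 × 9.81 = 117.7 N down at 0.3 m → arm 0.6 m, τ = 117.7 × 0.6 = 70.62 N·m clockwise.
Net moment of existing loads = 36.87 N·m clockwise.
The sign weighs 19 × 9.81 = 186.4 N and must supply an equal counterclockwise moment, so its lever arm about the fulcrum is 36.87 / 186.4 = 0.198 m.
That puts it at 0.9 + 0.198 = 1.1 m from the right end.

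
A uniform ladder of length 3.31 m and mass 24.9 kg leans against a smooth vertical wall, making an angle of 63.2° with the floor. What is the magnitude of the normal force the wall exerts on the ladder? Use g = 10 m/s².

Sum moments about the foot of the ladder (the floor normal and friction both act there and drop out).
Ladder weight 24.9×10 = 249 N acts at 1.655 m along the ladder; its horizontal arm is 1.655·cos63.2° = 0.7462 m → τ = 185.8 N·m clockwise.
Wall normal N acts horizontally at the top; its moment arm is the height L sinθ = 3.31·sin63.2° = 2.954 m, counterclockwise.
Στ = 0 ⇒ N × 2.954 = 185.8 ⇒ N = 62.9 N.

N_wall ≈ 62.9 N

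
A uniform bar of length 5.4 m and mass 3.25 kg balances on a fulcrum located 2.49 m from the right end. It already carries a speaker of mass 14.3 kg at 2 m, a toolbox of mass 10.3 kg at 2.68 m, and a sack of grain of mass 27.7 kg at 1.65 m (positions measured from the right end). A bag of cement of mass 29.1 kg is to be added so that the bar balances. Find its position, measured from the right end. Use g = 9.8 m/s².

x ≈ 3.44 m from the right end

Choose the fulcrum (at 2.49 m from the right end) as the axis so the support reaction has zero arm there.
Beam weight: 3.25 × 9.8 = 31.85 N down at 2.7 m → arm 0.21 m, τ = 31.85 × 0.21 = 6.689 N·m counterclockwise.
Speaker: 14.3 × 9.8 = 140.1 N down at 2 m → arm 0.49 m, τ = 140.1 × 0.49 = 68.65 N·m clockwise.
Toolbox: 10.3 × 9.8 = 100.9 N down at 2.68 m → arm 0.19 m, τ = 100.9 × 0.19 = 19.17 N·m counterclockwise.
Sack of grain: 27.7 × 9.8 = 271.5 N down at 1.65 m → arm 0.84 m, τ = 271.5 × 0.84 = 228.1 N·m clockwise.
Net moment of existing loads = 270.9 N·m clockwise.
The bag of cement weighs 29.1 × 9.8 = 285.2 N and must supply an equal counterclockwise moment, so its lever arm about the fulcrum is 270.9 / 285.2 = 0.95 m.
That puts it at 2.49 + 0.95 = 3.44 m from the right end.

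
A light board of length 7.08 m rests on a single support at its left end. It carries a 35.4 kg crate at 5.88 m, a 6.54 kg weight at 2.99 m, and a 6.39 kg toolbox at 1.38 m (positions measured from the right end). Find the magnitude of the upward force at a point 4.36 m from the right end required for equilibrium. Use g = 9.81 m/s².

F ≈ 381 N

Take moments about the left end.
Crate: 35.4 × 9.81 = 347.3 N down at 5.88 m → arm 1.2 m, τ = 347.3 × 1.2 = 416.8 N·m clockwise.
Weight: 6.54 × 9.81 = 64.16 N down at 2.99 m → arm 4.09 m, τ = 64.16 × 4.09 = 262.4 N·m clockwise.
Toolbox: 6.39 × 9.81 = 62.69 N down at 1.38 m → arm 5.7 m, τ = 62.69 × 5.7 = 357.3 N·m clockwise.
Net moment of the loads = 1036 N·m clockwise.
The upward force F acts at a point 4.36 m from the right end, arm 2.72 m, giving F × 2.72 counterclockwise.
Στ = 0 ⇒ F × 2.72 = 1036 ⇒ F = 1036 / 2.72 = 381 N.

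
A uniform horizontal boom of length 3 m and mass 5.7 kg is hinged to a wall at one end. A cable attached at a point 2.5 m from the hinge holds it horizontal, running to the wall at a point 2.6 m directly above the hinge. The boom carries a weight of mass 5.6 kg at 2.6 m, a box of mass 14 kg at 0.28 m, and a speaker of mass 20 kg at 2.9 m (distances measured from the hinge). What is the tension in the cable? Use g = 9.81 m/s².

Taking torques about the hinge:
Beam weight: 5.7 × 9.81 = 55.92 N down at 1.5 m → arm 1.5 m, τ = 55.92 × 1.5 = 83.88 N·m clockwise.
Weight: 5.6 × 9.81 = 54.94 N down at 2.6 m → arm 2.6 m, τ = 54.94 × 2.6 = 142.8 N·m clockwise.
Box: 14 × 9.81 = 137.3 N down at 0.28 m → arm 0.28 m, τ = 137.3 × 0.28 = 38.44 N·m clockwise.
Speaker: 20 × 9.81 = 196.2 N down at 2.9 m → arm 2.9 m, τ = 196.2 × 2.9 = 569 N·m clockwise.
Total clockwise load moment = 834.1 N·m.
The cable tension T acts at 2.5 m; only its component perpendicular to the boom, T sinθ, produces torque. sinθ = h/√(h²+d²) = 2.6/√(2.6²+2.5²) = 0.7208.
For rotational equilibrium, T × 2.5 × 0.7208 = 834.1, so T = 834.1 / 1.802 = 463 N.

T ≈ 463 N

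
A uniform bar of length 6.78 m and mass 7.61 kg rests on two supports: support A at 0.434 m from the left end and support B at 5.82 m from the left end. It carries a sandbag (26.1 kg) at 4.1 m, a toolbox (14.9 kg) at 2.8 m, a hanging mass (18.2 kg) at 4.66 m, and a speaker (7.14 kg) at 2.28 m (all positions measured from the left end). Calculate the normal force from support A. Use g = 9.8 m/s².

R_A ≈ 282 N

Taking torques about support B:
Beam weight: 7.61 × 9.8 = 74.58 N down at 3.39 m → arm 2.43 m, τ = 74.58 × 2.43 = 181.2 N·m counterclockwise.
Sandbag: 26.1 × 9.8 = 255.8 N down at 4.1 m → arm 1.72 m, τ = 255.8 × 1.72 = 440 N·m counterclockwise.
Toolbox: 14.9 × 9.8 = 146 N down at 2.8 m → arm 3.02 m, τ = 146 × 3.02 = 440.9 N·m counterclockwise.
Hanging mass: 18.2 × 9.8 = 178.4 N down at 4.66 m → arm 1.16 m, τ = 178.4 × 1.16 = 206.9 N·m counterclockwise.
Speaker: 7.14 × 9.8 = 69.97 N down at 2.28 m → arm 3.54 m, τ = 69.97 × 3.54 = 247.7 N·m counterclockwise.
Net load moment about support B = 1517 N·m counterclockwise.
Reaction R at support A is upward at 0.434 m, arm 5.386 m → moment R × 5.386 clockwise.
Στ = 0 ⇒ R × 5.386 = 1517 ⇒ R = 282 N.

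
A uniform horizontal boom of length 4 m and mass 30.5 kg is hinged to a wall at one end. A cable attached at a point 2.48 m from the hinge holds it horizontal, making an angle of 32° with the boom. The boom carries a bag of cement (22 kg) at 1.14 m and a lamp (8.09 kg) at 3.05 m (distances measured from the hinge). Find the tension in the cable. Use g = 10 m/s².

Taking torques about the hinge:
Beam weight: 30.5 × 10 = 305 N down at 2 m → arm 2 m, τ = 305 × 2 = 610 N·m clockwise.
Bag of cement: 22 × 10 = 220 N down at 1.14 m → arm 1.14 m, τ = 220 × 1.14 = 250.8 N·m clockwise.
Lamp: 8.09 × 10 = 80.9 N down at 3.05 m → arm 3.05 m, τ = 80.9 × 3.05 = 246.7 N·m clockwise.
Total clockwise load moment = 1108 N·m.
The cable tension T acts at 2.48 m; only its component perpendicular to the boom, T sinθ, produces torque. sin 32° = 0.5299.
Balancing moments: T × 2.48 × 0.5299 = 1108, giving T = 1108 / 1.314 = 843 N.

T ≈ 843 N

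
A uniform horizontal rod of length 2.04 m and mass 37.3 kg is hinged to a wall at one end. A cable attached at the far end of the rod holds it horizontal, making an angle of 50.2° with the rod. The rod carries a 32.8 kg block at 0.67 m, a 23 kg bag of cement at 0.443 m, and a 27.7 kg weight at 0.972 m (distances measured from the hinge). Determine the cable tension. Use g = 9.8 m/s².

T ≈ 607 N

Choose the hinge as the axis so the unknown hinge reaction has zero arm there.
Beam weight: 37.3 × 9.8 = 365.5 N down at 1.02 m → arm 1.02 m, τ = 365.5 × 1.02 = 372.8 N·m clockwise.
Block: 32.8 × 9.8 = 321.4 N down at 0.67 m → arm 0.67 m, τ = 321.4 × 0.67 = 215.3 N·m clockwise.
Bag of cement: 23 × 9.8 = 225.4 N down at 0.443 m → arm 0.443 m, τ = 225.4 × 0.443 = 99.85 N·m clockwise.
Weight: 27.7 × 9.8 = 271.5 N down at 0.972 m → arm 0.972 m, τ = 271.5 × 0.972 = 263.9 N·m clockwise.
Total clockwise load moment = 951.9 N·m.
The cable tension T acts at 2.04 m; only its component perpendicular to the rod, T sinθ, produces torque. sin 50.2° = 0.7683.
Στ = 0 ⇒ T × 2.04 × 0.7683 = 951.9 ⇒ T = 951.9 / 1.567 = 607 N.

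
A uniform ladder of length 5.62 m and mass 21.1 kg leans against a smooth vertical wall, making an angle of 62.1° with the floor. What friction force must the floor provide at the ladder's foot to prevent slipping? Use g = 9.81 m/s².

f ≈ 54.8 N

Take moments about the foot of the ladder.
Ladder weight 21.1×9.81 = 207 N acts at 2.81 m along the ladder; its horizontal arm is 2.81·cos62.1° = 1.315 m → τ = 272.2 N·m clockwise.
Wall normal N acts horizontally at the top; its moment arm is the height L sinθ = 5.62·sin62.1° = 4.967 m, counterclockwise.
Setting net torque to zero: N × 4.967 = 272.2 → N = 54.8 N.
ΣFx = 0: friction at the foot balances the wall's push, so f = N_wall = 54.8 N.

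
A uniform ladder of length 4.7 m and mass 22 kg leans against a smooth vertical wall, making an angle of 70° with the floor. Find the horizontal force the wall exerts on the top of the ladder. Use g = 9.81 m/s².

N_wall ≈ 39.3 N

Sum moments about the foot of the ladder (the floor normal and friction both act there and drop out).
Ladder weight 22×9.81 = 215.8 N acts at 2.35 m along the ladder; its horizontal arm is 2.35·cos70° = 0.8037 m → τ = 173.4 N·m clockwise.
Wall normal N acts horizontally at the top; its moment arm is the height L sinθ = 4.7·sin70° = 4.417 m, counterclockwise.
Setting net torque to zero: N × 4.417 = 173.4 → N = 39.3 N.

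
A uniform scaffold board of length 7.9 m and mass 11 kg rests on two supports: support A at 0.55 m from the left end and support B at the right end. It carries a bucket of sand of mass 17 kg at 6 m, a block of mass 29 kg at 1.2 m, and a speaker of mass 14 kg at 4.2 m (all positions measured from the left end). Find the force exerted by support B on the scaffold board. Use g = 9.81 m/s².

About support A:
Beam weight: 11 × 9.81 = 107.9 N down at 3.95 m → arm 3.4 m, τ = 107.9 × 3.4 = 366.9 N·m clockwise.
Bucket of sand: 17 × 9.81 = 166.8 N down at 6 m → arm 5.45 m, τ = 166.8 × 5.45 = 909.1 N·m clockwise.
Block: 29 × 9.81 = 284.5 N down at 1.2 m → arm 0.65 m, τ = 284.5 × 0.65 = 184.9 N·m clockwise.
Speaker: 14 × 9.81 = 137.3 N down at 4.2 m → arm 3.65 m, τ = 137.3 × 3.65 = 501.1 N·m clockwise.
Net load moment about support A = 1962 N·m clockwise.
Reaction R at support B is upward at 7.9 m, arm 7.35 m → moment R × 7.35 counterclockwise.
Setting net torque to zero: R × 7.35 = 1962 → R = 267 N.

R_B ≈ 267 N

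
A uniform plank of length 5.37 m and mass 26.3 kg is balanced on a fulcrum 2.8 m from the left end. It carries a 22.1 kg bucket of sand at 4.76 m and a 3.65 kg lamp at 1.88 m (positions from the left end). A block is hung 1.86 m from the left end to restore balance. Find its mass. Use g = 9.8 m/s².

Take moments about the fulcrum (at 2.8 m from the left end).
Beam weight: 26.3 × 9.8 = 257.7 N down at 2.685 m → arm 0.115 m, τ = 257.7 × 0.115 = 29.64 N·m counterclockwise.
Bucket of sand: 22.1 × 9.8 = 216.6 N down at 4.76 m → arm 1.96 m, τ = 216.6 × 1.96 = 424.5 N·m clockwise.
Lamp: 3.65 × 9.8 = 35.77 N down at 1.88 m → arm 0.92 m, τ = 35.77 × 0.92 = 32.91 N·m counterclockwise.
Net moment of known loads = 362 N·m clockwise.
An unknown mass m at 1.86 m has arm 0.94 m; its moment is m·g·0.94 counterclockwise.
Setting net torque to zero: m × 9.8 × 0.94 = 362 → m = 362 / (9.8 × 0.94) = 39.3 kg.

m ≈ 39.3 kg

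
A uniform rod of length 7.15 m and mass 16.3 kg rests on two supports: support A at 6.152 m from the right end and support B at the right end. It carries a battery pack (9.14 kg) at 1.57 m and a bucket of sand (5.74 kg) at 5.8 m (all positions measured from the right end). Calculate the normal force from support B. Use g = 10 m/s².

Choose support A as the axis so its reaction then has zero moment arm.
Beam weight: 16.3 × 10 = 163 N down at 3.575 m → arm 2.577 m, τ = 163 × 2.577 = 420.1 N·m clockwise.
Battery pack: 9.14 × 10 = 91.4 N down at 1.57 m → arm 4.582 m, τ = 91.4 × 4.582 = 418.8 N·m clockwise.
Bucket of sand: 5.74 × 10 = 57.4 N down at 5.8 m → arm 0.352 m, τ = 57.4 × 0.352 = 20.2 N·m clockwise.
Net load moment about support A = 859.1 N·m clockwise.
Reaction R at support B is upward at 0 m, arm 6.152 m → moment R × 6.152 counterclockwise.
For rotational equilibrium, R × 6.152 = 859.1, so R = 140 N.

R_B ≈ 140 N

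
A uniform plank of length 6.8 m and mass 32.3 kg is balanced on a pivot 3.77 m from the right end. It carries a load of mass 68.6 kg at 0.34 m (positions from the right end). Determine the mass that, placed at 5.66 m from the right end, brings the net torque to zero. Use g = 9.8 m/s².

m ≈ 131 kg

About the pivot (at 3.77 m from the right end):
Beam weight: 32.3 × 9.8 = 316.5 N down at 3.4 m → arm 0.37 m, τ = 316.5 × 0.37 = 117.1 N·m clockwise.
Load: 68.6 × 9.8 = 672.3 N down at 0.34 m → arm 3.43 m, τ = 672.3 × 3.43 = 2306 N·m clockwise.
Net moment of known loads = 2423 N·m clockwise.
An unknown mass m at 5.66 m has arm 1.89 m; its moment is m·g·1.89 counterclockwise.
Setting net torque to zero: m × 9.8 × 1.89 = 2423 → m = 2423 / (9.8 × 1.89) = 131 kg.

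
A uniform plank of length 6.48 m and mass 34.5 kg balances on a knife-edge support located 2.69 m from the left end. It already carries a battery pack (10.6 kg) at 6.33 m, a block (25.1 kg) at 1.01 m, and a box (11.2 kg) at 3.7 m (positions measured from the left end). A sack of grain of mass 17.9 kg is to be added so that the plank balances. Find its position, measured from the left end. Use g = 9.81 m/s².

Taking torques about the knife-edge support (at 2.69 m from the left end):
Beam weight: 34.5 × 9.81 = 338.4 N down at 3.24 m → arm 0.55 m, τ = 338.4 × 0.55 = 186.1 N·m clockwise.
Battery pack: 10.6 × 9.81 = 104 N down at 6.33 m → arm 3.64 m, τ = 104 × 3.64 = 378.6 N·m clockwise.
Block: 25.1 × 9.81 = 246.2 N down at 1.01 m → arm 1.68 m, τ = 246.2 × 1.68 = 413.6 N·m counterclockwise.
Box: 11.2 × 9.81 = 109.9 N down at 3.7 m → arm 1.01 m, τ = 109.9 × 1.01 = 111 N·m clockwise.
Net moment of existing loads = 262.1 N·m clockwise.
The sack of grain weighs 17.9 × 9.81 = 175.6 N and must supply an equal counterclockwise moment, so its lever arm about the knife-edge support is 262.1 / 175.6 = 1.49 m.
That puts it at 2.69 − 1.49 = 1.2 m from the left end.

x ≈ 1.2 m from the left end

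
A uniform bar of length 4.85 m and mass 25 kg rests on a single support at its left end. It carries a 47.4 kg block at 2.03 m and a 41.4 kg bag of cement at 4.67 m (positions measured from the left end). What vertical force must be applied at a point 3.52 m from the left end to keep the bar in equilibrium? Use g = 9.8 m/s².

F ≈ 975 N

Take moments about the left end.
Beam weight: 25 × 9.8 = 245 N down at 2.425 m → arm 2.425 m, τ = 245 × 2.425 = 594.1 N·m clockwise.
Block: 47.4 × 9.8 = 464.5 N down at 2.03 m → arm 2.03 m, τ = 464.5 × 2.03 = 942.9 N·m clockwise.
Bag of cement: 41.4 × 9.8 = 405.7 N down at 4.67 m → arm 4.67 m, τ = 405.7 × 4.67 = 1895 N·m clockwise.
Net moment of the loads = 3432 N·m clockwise.
The upward force F acts at a point 3.52 m from the left end, arm 3.52 m, giving F × 3.52 counterclockwise.
Setting net torque to zero: F × 3.52 = 3432 → F = 3432 / 3.52 = 975 N.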